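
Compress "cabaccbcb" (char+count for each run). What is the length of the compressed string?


Input: cabaccbcb
Runs:
  'c' x 1 => "c1"
  'a' x 1 => "a1"
  'b' x 1 => "b1"
  'a' x 1 => "a1"
  'c' x 2 => "c2"
  'b' x 1 => "b1"
  'c' x 1 => "c1"
  'b' x 1 => "b1"
Compressed: "c1a1b1a1c2b1c1b1"
Compressed length: 16

16


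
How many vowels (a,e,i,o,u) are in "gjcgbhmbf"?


Input: gjcgbhmbf
Checking each character:
  'g' at position 0: consonant
  'j' at position 1: consonant
  'c' at position 2: consonant
  'g' at position 3: consonant
  'b' at position 4: consonant
  'h' at position 5: consonant
  'm' at position 6: consonant
  'b' at position 7: consonant
  'f' at position 8: consonant
Total vowels: 0

0


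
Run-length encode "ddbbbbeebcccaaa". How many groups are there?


Input: ddbbbbeebcccaaa
Scanning for consecutive runs:
  Group 1: 'd' x 2 (positions 0-1)
  Group 2: 'b' x 4 (positions 2-5)
  Group 3: 'e' x 2 (positions 6-7)
  Group 4: 'b' x 1 (positions 8-8)
  Group 5: 'c' x 3 (positions 9-11)
  Group 6: 'a' x 3 (positions 12-14)
Total groups: 6

6


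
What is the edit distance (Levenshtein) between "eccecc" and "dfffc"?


Computing edit distance: "eccecc" -> "dfffc"
DP table:
           d    f    f    f    c
      0    1    2    3    4    5
  e   1    1    2    3    4    5
  c   2    2    2    3    4    4
  c   3    3    3    3    4    4
  e   4    4    4    4    4    5
  c   5    5    5    5    5    4
  c   6    6    6    6    6    5
Edit distance = dp[6][5] = 5

5


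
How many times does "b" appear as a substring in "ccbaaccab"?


Searching for "b" in "ccbaaccab"
Scanning each position:
  Position 0: "c" => no
  Position 1: "c" => no
  Position 2: "b" => MATCH
  Position 3: "a" => no
  Position 4: "a" => no
  Position 5: "c" => no
  Position 6: "c" => no
  Position 7: "a" => no
  Position 8: "b" => MATCH
Total occurrences: 2

2


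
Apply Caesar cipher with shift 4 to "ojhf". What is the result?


Caesar cipher: shift "ojhf" by 4
  'o' (pos 14) + 4 = pos 18 = 's'
  'j' (pos 9) + 4 = pos 13 = 'n'
  'h' (pos 7) + 4 = pos 11 = 'l'
  'f' (pos 5) + 4 = pos 9 = 'j'
Result: snlj

snlj


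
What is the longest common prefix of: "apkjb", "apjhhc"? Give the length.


Words: apkjb, apjhhc
  Position 0: all 'a' => match
  Position 1: all 'p' => match
  Position 2: ('k', 'j') => mismatch, stop
LCP = "ap" (length 2)

2


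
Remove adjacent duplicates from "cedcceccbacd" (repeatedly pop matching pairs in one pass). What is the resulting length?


Input: cedcceccbacd
Stack-based adjacent duplicate removal:
  Read 'c': push. Stack: c
  Read 'e': push. Stack: ce
  Read 'd': push. Stack: ced
  Read 'c': push. Stack: cedc
  Read 'c': matches stack top 'c' => pop. Stack: ced
  Read 'e': push. Stack: cede
  Read 'c': push. Stack: cedec
  Read 'c': matches stack top 'c' => pop. Stack: cede
  Read 'b': push. Stack: cedeb
  Read 'a': push. Stack: cedeba
  Read 'c': push. Stack: cedebac
  Read 'd': push. Stack: cedebacd
Final stack: "cedebacd" (length 8)

8


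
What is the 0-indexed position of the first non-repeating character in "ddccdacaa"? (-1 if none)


Input: ddccdacaa
Character frequencies:
  'a': 3
  'c': 3
  'd': 3
Scanning left to right for freq == 1:
  Position 0 ('d'): freq=3, skip
  Position 1 ('d'): freq=3, skip
  Position 2 ('c'): freq=3, skip
  Position 3 ('c'): freq=3, skip
  Position 4 ('d'): freq=3, skip
  Position 5 ('a'): freq=3, skip
  Position 6 ('c'): freq=3, skip
  Position 7 ('a'): freq=3, skip
  Position 8 ('a'): freq=3, skip
  No unique character found => answer = -1

-1


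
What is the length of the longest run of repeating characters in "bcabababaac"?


Input: "bcabababaac"
Scanning for longest run:
  Position 1 ('c'): new char, reset run to 1
  Position 2 ('a'): new char, reset run to 1
  Position 3 ('b'): new char, reset run to 1
  Position 4 ('a'): new char, reset run to 1
  Position 5 ('b'): new char, reset run to 1
  Position 6 ('a'): new char, reset run to 1
  Position 7 ('b'): new char, reset run to 1
  Position 8 ('a'): new char, reset run to 1
  Position 9 ('a'): continues run of 'a', length=2
  Position 10 ('c'): new char, reset run to 1
Longest run: 'a' with length 2

2


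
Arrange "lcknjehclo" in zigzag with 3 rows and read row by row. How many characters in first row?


Zigzag "lcknjehclo" into 3 rows:
Placing characters:
  'l' => row 0
  'c' => row 1
  'k' => row 2
  'n' => row 1
  'j' => row 0
  'e' => row 1
  'h' => row 2
  'c' => row 1
  'l' => row 0
  'o' => row 1
Rows:
  Row 0: "ljl"
  Row 1: "cneco"
  Row 2: "kh"
First row length: 3

3


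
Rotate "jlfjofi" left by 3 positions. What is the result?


Input: "jlfjofi", rotate left by 3
First 3 characters: "jlf"
Remaining characters: "jofi"
Concatenate remaining + first: "jofi" + "jlf" = "jofijlf"

jofijlf


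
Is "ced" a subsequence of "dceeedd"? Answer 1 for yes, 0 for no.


Check if "ced" is a subsequence of "dceeedd"
Greedy scan:
  Position 0 ('d'): no match needed
  Position 1 ('c'): matches sub[0] = 'c'
  Position 2 ('e'): matches sub[1] = 'e'
  Position 3 ('e'): no match needed
  Position 4 ('e'): no match needed
  Position 5 ('d'): matches sub[2] = 'd'
  Position 6 ('d'): no match needed
All 3 characters matched => is a subsequence

1


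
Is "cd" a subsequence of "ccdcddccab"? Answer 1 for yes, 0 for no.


Check if "cd" is a subsequence of "ccdcddccab"
Greedy scan:
  Position 0 ('c'): matches sub[0] = 'c'
  Position 1 ('c'): no match needed
  Position 2 ('d'): matches sub[1] = 'd'
  Position 3 ('c'): no match needed
  Position 4 ('d'): no match needed
  Position 5 ('d'): no match needed
  Position 6 ('c'): no match needed
  Position 7 ('c'): no match needed
  Position 8 ('a'): no match needed
  Position 9 ('b'): no match needed
All 2 characters matched => is a subsequence

1


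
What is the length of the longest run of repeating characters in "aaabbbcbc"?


Input: "aaabbbcbc"
Scanning for longest run:
  Position 1 ('a'): continues run of 'a', length=2
  Position 2 ('a'): continues run of 'a', length=3
  Position 3 ('b'): new char, reset run to 1
  Position 4 ('b'): continues run of 'b', length=2
  Position 5 ('b'): continues run of 'b', length=3
  Position 6 ('c'): new char, reset run to 1
  Position 7 ('b'): new char, reset run to 1
  Position 8 ('c'): new char, reset run to 1
Longest run: 'a' with length 3

3


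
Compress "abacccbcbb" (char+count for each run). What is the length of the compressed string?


Input: abacccbcbb
Runs:
  'a' x 1 => "a1"
  'b' x 1 => "b1"
  'a' x 1 => "a1"
  'c' x 3 => "c3"
  'b' x 1 => "b1"
  'c' x 1 => "c1"
  'b' x 2 => "b2"
Compressed: "a1b1a1c3b1c1b2"
Compressed length: 14

14


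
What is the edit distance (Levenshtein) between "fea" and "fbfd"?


Computing edit distance: "fea" -> "fbfd"
DP table:
           f    b    f    d
      0    1    2    3    4
  f   1    0    1    2    3
  e   2    1    1    2    3
  a   3    2    2    2    3
Edit distance = dp[3][4] = 3

3


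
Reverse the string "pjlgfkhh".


Input: pjlgfkhh
Reading characters right to left:
  Position 7: 'h'
  Position 6: 'h'
  Position 5: 'k'
  Position 4: 'f'
  Position 3: 'g'
  Position 2: 'l'
  Position 1: 'j'
  Position 0: 'p'
Reversed: hhkfgljp

hhkfgljp


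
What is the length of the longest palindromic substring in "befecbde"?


Input: "befecbde"
Checking substrings for palindromes:
  [1:4] "efe" (len 3) => palindrome
Longest palindromic substring: "efe" with length 3

3


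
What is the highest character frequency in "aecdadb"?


Input: aecdadb
Character counts:
  'a': 2
  'b': 1
  'c': 1
  'd': 2
  'e': 1
Maximum frequency: 2

2


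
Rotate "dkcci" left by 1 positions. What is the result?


Input: "dkcci", rotate left by 1
First 1 characters: "d"
Remaining characters: "kcci"
Concatenate remaining + first: "kcci" + "d" = "kccid"

kccid


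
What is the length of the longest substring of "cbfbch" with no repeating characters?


Input: "cbfbch"
Sliding window (track last position of each char):
  Position 0 ('c'): window [0,0] length 1 -- new best
  Position 1 ('b'): window [0,1] length 2 -- new best
  Position 2 ('f'): window [0,2] length 3 -- new best
  Position 3 ('b'): repeat (last at 1), move window start to 2
  Position 3 ('b'): window [2,3] length 2
  Position 4 ('c'): window [2,4] length 3
  Position 5 ('h'): window [2,5] length 4 -- new best
Longest substring with no repeats: "fbch" with length 4

4


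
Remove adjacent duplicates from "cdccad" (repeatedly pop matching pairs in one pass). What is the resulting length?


Input: cdccad
Stack-based adjacent duplicate removal:
  Read 'c': push. Stack: c
  Read 'd': push. Stack: cd
  Read 'c': push. Stack: cdc
  Read 'c': matches stack top 'c' => pop. Stack: cd
  Read 'a': push. Stack: cda
  Read 'd': push. Stack: cdad
Final stack: "cdad" (length 4)

4


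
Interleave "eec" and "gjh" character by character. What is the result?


Interleaving "eec" and "gjh":
  Position 0: 'e' from first, 'g' from second => "eg"
  Position 1: 'e' from first, 'j' from second => "ej"
  Position 2: 'c' from first, 'h' from second => "ch"
Result: egejch

egejch


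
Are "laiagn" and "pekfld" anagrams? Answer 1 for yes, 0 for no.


Strings: "laiagn", "pekfld"
Sorted first:  aagiln
Sorted second: defklp
Differ at position 0: 'a' vs 'd' => not anagrams

0


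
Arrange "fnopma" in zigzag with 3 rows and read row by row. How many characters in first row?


Zigzag "fnopma" into 3 rows:
Placing characters:
  'f' => row 0
  'n' => row 1
  'o' => row 2
  'p' => row 1
  'm' => row 0
  'a' => row 1
Rows:
  Row 0: "fm"
  Row 1: "npa"
  Row 2: "o"
First row length: 2

2


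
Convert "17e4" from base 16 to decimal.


Input: "17e4" in base 16
Positional expansion:
  Digit '1' (value 1) x 16^3 = 4096
  Digit '7' (value 7) x 16^2 = 1792
  Digit 'e' (value 14) x 16^1 = 224
  Digit '4' (value 4) x 16^0 = 4
Sum = 6116

6116


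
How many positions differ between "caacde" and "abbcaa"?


Comparing "caacde" and "abbcaa" position by position:
  Position 0: 'c' vs 'a' => DIFFER
  Position 1: 'a' vs 'b' => DIFFER
  Position 2: 'a' vs 'b' => DIFFER
  Position 3: 'c' vs 'c' => same
  Position 4: 'd' vs 'a' => DIFFER
  Position 5: 'e' vs 'a' => DIFFER
Positions that differ: 5

5


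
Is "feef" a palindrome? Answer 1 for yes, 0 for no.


Input: feef
Reversed: feef
  Compare pos 0 ('f') with pos 3 ('f'): match
  Compare pos 1 ('e') with pos 2 ('e'): match
Result: palindrome

1


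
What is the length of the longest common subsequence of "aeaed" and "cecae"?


LCS of "aeaed" and "cecae"
DP table:
           c    e    c    a    e
      0    0    0    0    0    0
  a   0    0    0    0    1    1
  e   0    0    1    1    1    2
  a   0    0    1    1    2    2
  e   0    0    1    1    2    3
  d   0    0    1    1    2    3
LCS length = dp[5][5] = 3

3


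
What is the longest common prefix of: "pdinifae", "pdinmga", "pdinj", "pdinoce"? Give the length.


Words: pdinifae, pdinmga, pdinj, pdinoce
  Position 0: all 'p' => match
  Position 1: all 'd' => match
  Position 2: all 'i' => match
  Position 3: all 'n' => match
  Position 4: ('i', 'm', 'j', 'o') => mismatch, stop
LCP = "pdin" (length 4)

4


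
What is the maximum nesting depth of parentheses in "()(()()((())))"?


Input: "()(()()((())))"
Tracking depth:
  Position 0 '(': depth becomes 1
  Position 1 ')': depth becomes 0
  Position 2 '(': depth becomes 1
  Position 3 '(': depth becomes 2
  Position 4 ')': depth becomes 1
  Position 5 '(': depth becomes 2
  Position 6 ')': depth becomes 1
  Position 7 '(': depth becomes 2
  Position 8 '(': depth becomes 3
  Position 9 '(': depth becomes 4
  Position 10 ')': depth becomes 3
  Position 11 ')': depth becomes 2
  Position 12 ')': depth becomes 1
  Position 13 ')': depth becomes 0
Maximum depth reached: 4

4


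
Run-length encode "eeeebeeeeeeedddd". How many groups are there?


Input: eeeebeeeeeeedddd
Scanning for consecutive runs:
  Group 1: 'e' x 4 (positions 0-3)
  Group 2: 'b' x 1 (positions 4-4)
  Group 3: 'e' x 7 (positions 5-11)
  Group 4: 'd' x 4 (positions 12-15)
Total groups: 4

4


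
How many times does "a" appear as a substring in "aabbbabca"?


Searching for "a" in "aabbbabca"
Scanning each position:
  Position 0: "a" => MATCH
  Position 1: "a" => MATCH
  Position 2: "b" => no
  Position 3: "b" => no
  Position 4: "b" => no
  Position 5: "a" => MATCH
  Position 6: "b" => no
  Position 7: "c" => no
  Position 8: "a" => MATCH
Total occurrences: 4

4


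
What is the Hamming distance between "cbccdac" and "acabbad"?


Comparing "cbccdac" and "acabbad" position by position:
  Position 0: 'c' vs 'a' => differ
  Position 1: 'b' vs 'c' => differ
  Position 2: 'c' vs 'a' => differ
  Position 3: 'c' vs 'b' => differ
  Position 4: 'd' vs 'b' => differ
  Position 5: 'a' vs 'a' => same
  Position 6: 'c' vs 'd' => differ
Total differences (Hamming distance): 6

6


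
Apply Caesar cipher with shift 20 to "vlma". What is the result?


Caesar cipher: shift "vlma" by 20
  'v' (pos 21) + 20 = pos 15 = 'p'
  'l' (pos 11) + 20 = pos 5 = 'f'
  'm' (pos 12) + 20 = pos 6 = 'g'
  'a' (pos 0) + 20 = pos 20 = 'u'
Result: pfgu

pfgu


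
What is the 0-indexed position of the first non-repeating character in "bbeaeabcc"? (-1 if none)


Input: bbeaeabcc
Character frequencies:
  'a': 2
  'b': 3
  'c': 2
  'e': 2
Scanning left to right for freq == 1:
  Position 0 ('b'): freq=3, skip
  Position 1 ('b'): freq=3, skip
  Position 2 ('e'): freq=2, skip
  Position 3 ('a'): freq=2, skip
  Position 4 ('e'): freq=2, skip
  Position 5 ('a'): freq=2, skip
  Position 6 ('b'): freq=3, skip
  Position 7 ('c'): freq=2, skip
  Position 8 ('c'): freq=2, skip
  No unique character found => answer = -1

-1


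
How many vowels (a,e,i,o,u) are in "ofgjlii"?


Input: ofgjlii
Checking each character:
  'o' at position 0: vowel (running total: 1)
  'f' at position 1: consonant
  'g' at position 2: consonant
  'j' at position 3: consonant
  'l' at position 4: consonant
  'i' at position 5: vowel (running total: 2)
  'i' at position 6: vowel (running total: 3)
Total vowels: 3

3


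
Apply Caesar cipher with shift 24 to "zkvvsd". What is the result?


Caesar cipher: shift "zkvvsd" by 24
  'z' (pos 25) + 24 = pos 23 = 'x'
  'k' (pos 10) + 24 = pos 8 = 'i'
  'v' (pos 21) + 24 = pos 19 = 't'
  'v' (pos 21) + 24 = pos 19 = 't'
  's' (pos 18) + 24 = pos 16 = 'q'
  'd' (pos 3) + 24 = pos 1 = 'b'
Result: xittqb

xittqb


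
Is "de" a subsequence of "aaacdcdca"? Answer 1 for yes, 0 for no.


Check if "de" is a subsequence of "aaacdcdca"
Greedy scan:
  Position 0 ('a'): no match needed
  Position 1 ('a'): no match needed
  Position 2 ('a'): no match needed
  Position 3 ('c'): no match needed
  Position 4 ('d'): matches sub[0] = 'd'
  Position 5 ('c'): no match needed
  Position 6 ('d'): no match needed
  Position 7 ('c'): no match needed
  Position 8 ('a'): no match needed
Only matched 1/2 characters => not a subsequence

0


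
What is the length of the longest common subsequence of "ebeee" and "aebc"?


LCS of "ebeee" and "aebc"
DP table:
           a    e    b    c
      0    0    0    0    0
  e   0    0    1    1    1
  b   0    0    1    2    2
  e   0    0    1    2    2
  e   0    0    1    2    2
  e   0    0    1    2    2
LCS length = dp[5][4] = 2

2


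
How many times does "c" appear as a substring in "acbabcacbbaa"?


Searching for "c" in "acbabcacbbaa"
Scanning each position:
  Position 0: "a" => no
  Position 1: "c" => MATCH
  Position 2: "b" => no
  Position 3: "a" => no
  Position 4: "b" => no
  Position 5: "c" => MATCH
  Position 6: "a" => no
  Position 7: "c" => MATCH
  Position 8: "b" => no
  Position 9: "b" => no
  Position 10: "a" => no
  Position 11: "a" => no
Total occurrences: 3

3


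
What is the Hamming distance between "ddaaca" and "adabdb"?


Comparing "ddaaca" and "adabdb" position by position:
  Position 0: 'd' vs 'a' => differ
  Position 1: 'd' vs 'd' => same
  Position 2: 'a' vs 'a' => same
  Position 3: 'a' vs 'b' => differ
  Position 4: 'c' vs 'd' => differ
  Position 5: 'a' vs 'b' => differ
Total differences (Hamming distance): 4

4


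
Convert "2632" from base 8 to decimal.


Input: "2632" in base 8
Positional expansion:
  Digit '2' (value 2) x 8^3 = 1024
  Digit '6' (value 6) x 8^2 = 384
  Digit '3' (value 3) x 8^1 = 24
  Digit '2' (value 2) x 8^0 = 2
Sum = 1434

1434


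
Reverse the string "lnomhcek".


Input: lnomhcek
Reading characters right to left:
  Position 7: 'k'
  Position 6: 'e'
  Position 5: 'c'
  Position 4: 'h'
  Position 3: 'm'
  Position 2: 'o'
  Position 1: 'n'
  Position 0: 'l'
Reversed: kechmonl

kechmonl


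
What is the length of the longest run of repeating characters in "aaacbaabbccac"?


Input: "aaacbaabbccac"
Scanning for longest run:
  Position 1 ('a'): continues run of 'a', length=2
  Position 2 ('a'): continues run of 'a', length=3
  Position 3 ('c'): new char, reset run to 1
  Position 4 ('b'): new char, reset run to 1
  Position 5 ('a'): new char, reset run to 1
  Position 6 ('a'): continues run of 'a', length=2
  Position 7 ('b'): new char, reset run to 1
  Position 8 ('b'): continues run of 'b', length=2
  Position 9 ('c'): new char, reset run to 1
  Position 10 ('c'): continues run of 'c', length=2
  Position 11 ('a'): new char, reset run to 1
  Position 12 ('c'): new char, reset run to 1
Longest run: 'a' with length 3

3


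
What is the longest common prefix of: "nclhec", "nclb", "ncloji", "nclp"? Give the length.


Words: nclhec, nclb, ncloji, nclp
  Position 0: all 'n' => match
  Position 1: all 'c' => match
  Position 2: all 'l' => match
  Position 3: ('h', 'b', 'o', 'p') => mismatch, stop
LCP = "ncl" (length 3)

3


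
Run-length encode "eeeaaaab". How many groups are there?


Input: eeeaaaab
Scanning for consecutive runs:
  Group 1: 'e' x 3 (positions 0-2)
  Group 2: 'a' x 4 (positions 3-6)
  Group 3: 'b' x 1 (positions 7-7)
Total groups: 3

3


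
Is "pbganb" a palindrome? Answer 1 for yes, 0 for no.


Input: pbganb
Reversed: bnagbp
  Compare pos 0 ('p') with pos 5 ('b'): MISMATCH
  Compare pos 1 ('b') with pos 4 ('n'): MISMATCH
  Compare pos 2 ('g') with pos 3 ('a'): MISMATCH
Result: not a palindrome

0


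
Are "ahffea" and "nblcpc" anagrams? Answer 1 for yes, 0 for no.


Strings: "ahffea", "nblcpc"
Sorted first:  aaeffh
Sorted second: bcclnp
Differ at position 0: 'a' vs 'b' => not anagrams

0


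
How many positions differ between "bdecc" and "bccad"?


Comparing "bdecc" and "bccad" position by position:
  Position 0: 'b' vs 'b' => same
  Position 1: 'd' vs 'c' => DIFFER
  Position 2: 'e' vs 'c' => DIFFER
  Position 3: 'c' vs 'a' => DIFFER
  Position 4: 'c' vs 'd' => DIFFER
Positions that differ: 4

4


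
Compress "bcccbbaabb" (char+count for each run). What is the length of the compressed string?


Input: bcccbbaabb
Runs:
  'b' x 1 => "b1"
  'c' x 3 => "c3"
  'b' x 2 => "b2"
  'a' x 2 => "a2"
  'b' x 2 => "b2"
Compressed: "b1c3b2a2b2"
Compressed length: 10

10


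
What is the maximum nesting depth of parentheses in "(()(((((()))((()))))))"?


Input: "(()(((((()))((()))))))"
Tracking depth:
  Position 0 '(': depth becomes 1
  Position 1 '(': depth becomes 2
  Position 2 ')': depth becomes 1
  Position 3 '(': depth becomes 2
  Position 4 '(': depth becomes 3
  Position 5 '(': depth becomes 4
  Position 6 '(': depth becomes 5
  Position 7 '(': depth becomes 6
  Position 8 '(': depth becomes 7
  Position 9 ')': depth becomes 6
  Position 10 ')': depth becomes 5
  Position 11 ')': depth becomes 4
  Position 12 '(': depth becomes 5
  Position 13 '(': depth becomes 6
  Position 14 '(': depth becomes 7
  Position 15 ')': depth becomes 6
  Position 16 ')': depth becomes 5
  Position 17 ')': depth becomes 4
  Position 18 ')': depth becomes 3
  Position 19 ')': depth becomes 2
  Position 20 ')': depth becomes 1
  Position 21 ')': depth becomes 0
Maximum depth reached: 7

7


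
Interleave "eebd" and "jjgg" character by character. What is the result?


Interleaving "eebd" and "jjgg":
  Position 0: 'e' from first, 'j' from second => "ej"
  Position 1: 'e' from first, 'j' from second => "ej"
  Position 2: 'b' from first, 'g' from second => "bg"
  Position 3: 'd' from first, 'g' from second => "dg"
Result: ejejbgdg

ejejbgdg


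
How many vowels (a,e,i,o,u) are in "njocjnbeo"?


Input: njocjnbeo
Checking each character:
  'n' at position 0: consonant
  'j' at position 1: consonant
  'o' at position 2: vowel (running total: 1)
  'c' at position 3: consonant
  'j' at position 4: consonant
  'n' at position 5: consonant
  'b' at position 6: consonant
  'e' at position 7: vowel (running total: 2)
  'o' at position 8: vowel (running total: 3)
Total vowels: 3

3


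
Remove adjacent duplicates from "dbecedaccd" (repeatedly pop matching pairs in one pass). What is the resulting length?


Input: dbecedaccd
Stack-based adjacent duplicate removal:
  Read 'd': push. Stack: d
  Read 'b': push. Stack: db
  Read 'e': push. Stack: dbe
  Read 'c': push. Stack: dbec
  Read 'e': push. Stack: dbece
  Read 'd': push. Stack: dbeced
  Read 'a': push. Stack: dbeceda
  Read 'c': push. Stack: dbecedac
  Read 'c': matches stack top 'c' => pop. Stack: dbeceda
  Read 'd': push. Stack: dbecedad
Final stack: "dbecedad" (length 8)

8


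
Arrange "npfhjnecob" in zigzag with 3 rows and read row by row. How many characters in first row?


Zigzag "npfhjnecob" into 3 rows:
Placing characters:
  'n' => row 0
  'p' => row 1
  'f' => row 2
  'h' => row 1
  'j' => row 0
  'n' => row 1
  'e' => row 2
  'c' => row 1
  'o' => row 0
  'b' => row 1
Rows:
  Row 0: "njo"
  Row 1: "phncb"
  Row 2: "fe"
First row length: 3

3


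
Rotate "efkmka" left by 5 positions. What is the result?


Input: "efkmka", rotate left by 5
First 5 characters: "efkmk"
Remaining characters: "a"
Concatenate remaining + first: "a" + "efkmk" = "aefkmk"

aefkmk


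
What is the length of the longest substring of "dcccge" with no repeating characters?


Input: "dcccge"
Sliding window (track last position of each char):
  Position 0 ('d'): window [0,0] length 1 -- new best
  Position 1 ('c'): window [0,1] length 2 -- new best
  Position 2 ('c'): repeat (last at 1), move window start to 2
  Position 2 ('c'): window [2,2] length 1
  Position 3 ('c'): repeat (last at 2), move window start to 3
  Position 3 ('c'): window [3,3] length 1
  Position 4 ('g'): window [3,4] length 2
  Position 5 ('e'): window [3,5] length 3 -- new best
Longest substring with no repeats: "cge" with length 3

3


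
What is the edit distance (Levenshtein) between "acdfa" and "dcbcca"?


Computing edit distance: "acdfa" -> "dcbcca"
DP table:
           d    c    b    c    c    a
      0    1    2    3    4    5    6
  a   1    1    2    3    4    5    5
  c   2    2    1    2    3    4    5
  d   3    2    2    2    3    4    5
  f   4    3    3    3    3    4    5
  a   5    4    4    4    4    4    4
Edit distance = dp[5][6] = 4

4


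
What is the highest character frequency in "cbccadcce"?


Input: cbccadcce
Character counts:
  'a': 1
  'b': 1
  'c': 5
  'd': 1
  'e': 1
Maximum frequency: 5

5


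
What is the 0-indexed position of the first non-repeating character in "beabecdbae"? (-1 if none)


Input: beabecdbae
Character frequencies:
  'a': 2
  'b': 3
  'c': 1
  'd': 1
  'e': 3
Scanning left to right for freq == 1:
  Position 0 ('b'): freq=3, skip
  Position 1 ('e'): freq=3, skip
  Position 2 ('a'): freq=2, skip
  Position 3 ('b'): freq=3, skip
  Position 4 ('e'): freq=3, skip
  Position 5 ('c'): unique! => answer = 5

5


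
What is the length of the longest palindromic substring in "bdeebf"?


Input: "bdeebf"
Checking substrings for palindromes:
  [2:4] "ee" (len 2) => palindrome
Longest palindromic substring: "ee" with length 2

2


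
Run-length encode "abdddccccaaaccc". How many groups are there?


Input: abdddccccaaaccc
Scanning for consecutive runs:
  Group 1: 'a' x 1 (positions 0-0)
  Group 2: 'b' x 1 (positions 1-1)
  Group 3: 'd' x 3 (positions 2-4)
  Group 4: 'c' x 4 (positions 5-8)
  Group 5: 'a' x 3 (positions 9-11)
  Group 6: 'c' x 3 (positions 12-14)
Total groups: 6

6


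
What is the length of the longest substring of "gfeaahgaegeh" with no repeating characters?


Input: "gfeaahgaegeh"
Sliding window (track last position of each char):
  Position 0 ('g'): window [0,0] length 1 -- new best
  Position 1 ('f'): window [0,1] length 2 -- new best
  Position 2 ('e'): window [0,2] length 3 -- new best
  Position 3 ('a'): window [0,3] length 4 -- new best
  Position 4 ('a'): repeat (last at 3), move window start to 4
  Position 4 ('a'): window [4,4] length 1
  Position 5 ('h'): window [4,5] length 2
  Position 6 ('g'): window [4,6] length 3
  Position 7 ('a'): repeat (last at 4), move window start to 5
  Position 7 ('a'): window [5,7] length 3
  Position 8 ('e'): window [5,8] length 4
  Position 9 ('g'): repeat (last at 6), move window start to 7
  Position 9 ('g'): window [7,9] length 3
  Position 10 ('e'): repeat (last at 8), move window start to 9
  Position 10 ('e'): window [9,10] length 2
  Position 11 ('h'): window [9,11] length 3
Longest substring with no repeats: "gfea" with length 4

4


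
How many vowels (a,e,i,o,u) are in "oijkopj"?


Input: oijkopj
Checking each character:
  'o' at position 0: vowel (running total: 1)
  'i' at position 1: vowel (running total: 2)
  'j' at position 2: consonant
  'k' at position 3: consonant
  'o' at position 4: vowel (running total: 3)
  'p' at position 5: consonant
  'j' at position 6: consonant
Total vowels: 3

3


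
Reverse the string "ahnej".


Input: ahnej
Reading characters right to left:
  Position 4: 'j'
  Position 3: 'e'
  Position 2: 'n'
  Position 1: 'h'
  Position 0: 'a'
Reversed: jenha

jenha


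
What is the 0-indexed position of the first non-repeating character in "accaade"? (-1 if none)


Input: accaade
Character frequencies:
  'a': 3
  'c': 2
  'd': 1
  'e': 1
Scanning left to right for freq == 1:
  Position 0 ('a'): freq=3, skip
  Position 1 ('c'): freq=2, skip
  Position 2 ('c'): freq=2, skip
  Position 3 ('a'): freq=3, skip
  Position 4 ('a'): freq=3, skip
  Position 5 ('d'): unique! => answer = 5

5


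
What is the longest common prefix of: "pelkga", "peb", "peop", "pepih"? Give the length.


Words: pelkga, peb, peop, pepih
  Position 0: all 'p' => match
  Position 1: all 'e' => match
  Position 2: ('l', 'b', 'o', 'p') => mismatch, stop
LCP = "pe" (length 2)

2


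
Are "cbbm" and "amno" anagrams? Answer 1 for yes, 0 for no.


Strings: "cbbm", "amno"
Sorted first:  bbcm
Sorted second: amno
Differ at position 0: 'b' vs 'a' => not anagrams

0


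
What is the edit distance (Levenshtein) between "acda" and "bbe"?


Computing edit distance: "acda" -> "bbe"
DP table:
           b    b    e
      0    1    2    3
  a   1    1    2    3
  c   2    2    2    3
  d   3    3    3    3
  a   4    4    4    4
Edit distance = dp[4][3] = 4

4


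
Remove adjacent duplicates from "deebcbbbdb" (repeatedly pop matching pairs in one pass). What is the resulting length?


Input: deebcbbbdb
Stack-based adjacent duplicate removal:
  Read 'd': push. Stack: d
  Read 'e': push. Stack: de
  Read 'e': matches stack top 'e' => pop. Stack: d
  Read 'b': push. Stack: db
  Read 'c': push. Stack: dbc
  Read 'b': push. Stack: dbcb
  Read 'b': matches stack top 'b' => pop. Stack: dbc
  Read 'b': push. Stack: dbcb
  Read 'd': push. Stack: dbcbd
  Read 'b': push. Stack: dbcbdb
Final stack: "dbcbdb" (length 6)

6


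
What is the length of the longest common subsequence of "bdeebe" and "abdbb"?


LCS of "bdeebe" and "abdbb"
DP table:
           a    b    d    b    b
      0    0    0    0    0    0
  b   0    0    1    1    1    1
  d   0    0    1    2    2    2
  e   0    0    1    2    2    2
  e   0    0    1    2    2    2
  b   0    0    1    2    3    3
  e   0    0    1    2    3    3
LCS length = dp[6][5] = 3

3


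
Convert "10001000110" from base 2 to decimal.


Input: "10001000110" in base 2
Positional expansion:
  Digit '1' (value 1) x 2^10 = 1024
  Digit '0' (value 0) x 2^9 = 0
  Digit '0' (value 0) x 2^8 = 0
  Digit '0' (value 0) x 2^7 = 0
  Digit '1' (value 1) x 2^6 = 64
  Digit '0' (value 0) x 2^5 = 0
  Digit '0' (value 0) x 2^4 = 0
  Digit '0' (value 0) x 2^3 = 0
  Digit '1' (value 1) x 2^2 = 4
  Digit '1' (value 1) x 2^1 = 2
  Digit '0' (value 0) x 2^0 = 0
Sum = 1094

1094


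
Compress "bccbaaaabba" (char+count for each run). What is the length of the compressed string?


Input: bccbaaaabba
Runs:
  'b' x 1 => "b1"
  'c' x 2 => "c2"
  'b' x 1 => "b1"
  'a' x 4 => "a4"
  'b' x 2 => "b2"
  'a' x 1 => "a1"
Compressed: "b1c2b1a4b2a1"
Compressed length: 12

12


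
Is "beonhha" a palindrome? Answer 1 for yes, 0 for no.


Input: beonhha
Reversed: ahhnoeb
  Compare pos 0 ('b') with pos 6 ('a'): MISMATCH
  Compare pos 1 ('e') with pos 5 ('h'): MISMATCH
  Compare pos 2 ('o') with pos 4 ('h'): MISMATCH
Result: not a palindrome

0


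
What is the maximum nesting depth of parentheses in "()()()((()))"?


Input: "()()()((()))"
Tracking depth:
  Position 0 '(': depth becomes 1
  Position 1 ')': depth becomes 0
  Position 2 '(': depth becomes 1
  Position 3 ')': depth becomes 0
  Position 4 '(': depth becomes 1
  Position 5 ')': depth becomes 0
  Position 6 '(': depth becomes 1
  Position 7 '(': depth becomes 2
  Position 8 '(': depth becomes 3
  Position 9 ')': depth becomes 2
  Position 10 ')': depth becomes 1
  Position 11 ')': depth becomes 0
Maximum depth reached: 3

3


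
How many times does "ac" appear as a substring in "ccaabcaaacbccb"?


Searching for "ac" in "ccaabcaaacbccb"
Scanning each position:
  Position 0: "cc" => no
  Position 1: "ca" => no
  Position 2: "aa" => no
  Position 3: "ab" => no
  Position 4: "bc" => no
  Position 5: "ca" => no
  Position 6: "aa" => no
  Position 7: "aa" => no
  Position 8: "ac" => MATCH
  Position 9: "cb" => no
  Position 10: "bc" => no
  Position 11: "cc" => no
  Position 12: "cb" => no
Total occurrences: 1

1


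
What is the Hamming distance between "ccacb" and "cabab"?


Comparing "ccacb" and "cabab" position by position:
  Position 0: 'c' vs 'c' => same
  Position 1: 'c' vs 'a' => differ
  Position 2: 'a' vs 'b' => differ
  Position 3: 'c' vs 'a' => differ
  Position 4: 'b' vs 'b' => same
Total differences (Hamming distance): 3

3


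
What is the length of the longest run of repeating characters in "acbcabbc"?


Input: "acbcabbc"
Scanning for longest run:
  Position 1 ('c'): new char, reset run to 1
  Position 2 ('b'): new char, reset run to 1
  Position 3 ('c'): new char, reset run to 1
  Position 4 ('a'): new char, reset run to 1
  Position 5 ('b'): new char, reset run to 1
  Position 6 ('b'): continues run of 'b', length=2
  Position 7 ('c'): new char, reset run to 1
Longest run: 'b' with length 2

2


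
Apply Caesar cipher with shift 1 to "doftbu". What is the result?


Caesar cipher: shift "doftbu" by 1
  'd' (pos 3) + 1 = pos 4 = 'e'
  'o' (pos 14) + 1 = pos 15 = 'p'
  'f' (pos 5) + 1 = pos 6 = 'g'
  't' (pos 19) + 1 = pos 20 = 'u'
  'b' (pos 1) + 1 = pos 2 = 'c'
  'u' (pos 20) + 1 = pos 21 = 'v'
Result: epgucv

epgucv


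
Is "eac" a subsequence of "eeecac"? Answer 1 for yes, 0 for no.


Check if "eac" is a subsequence of "eeecac"
Greedy scan:
  Position 0 ('e'): matches sub[0] = 'e'
  Position 1 ('e'): no match needed
  Position 2 ('e'): no match needed
  Position 3 ('c'): no match needed
  Position 4 ('a'): matches sub[1] = 'a'
  Position 5 ('c'): matches sub[2] = 'c'
All 3 characters matched => is a subsequence

1


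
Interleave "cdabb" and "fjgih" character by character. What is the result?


Interleaving "cdabb" and "fjgih":
  Position 0: 'c' from first, 'f' from second => "cf"
  Position 1: 'd' from first, 'j' from second => "dj"
  Position 2: 'a' from first, 'g' from second => "ag"
  Position 3: 'b' from first, 'i' from second => "bi"
  Position 4: 'b' from first, 'h' from second => "bh"
Result: cfdjagbibh

cfdjagbibh


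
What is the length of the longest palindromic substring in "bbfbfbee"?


Input: "bbfbfbee"
Checking substrings for palindromes:
  [1:6] "bfbfb" (len 5) => palindrome
  [1:4] "bfb" (len 3) => palindrome
  [2:5] "fbf" (len 3) => palindrome
  [3:6] "bfb" (len 3) => palindrome
  [0:2] "bb" (len 2) => palindrome
  [6:8] "ee" (len 2) => palindrome
Longest palindromic substring: "bfbfb" with length 5

5


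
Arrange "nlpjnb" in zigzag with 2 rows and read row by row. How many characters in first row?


Zigzag "nlpjnb" into 2 rows:
Placing characters:
  'n' => row 0
  'l' => row 1
  'p' => row 0
  'j' => row 1
  'n' => row 0
  'b' => row 1
Rows:
  Row 0: "npn"
  Row 1: "ljb"
First row length: 3

3


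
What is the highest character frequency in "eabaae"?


Input: eabaae
Character counts:
  'a': 3
  'b': 1
  'e': 2
Maximum frequency: 3

3


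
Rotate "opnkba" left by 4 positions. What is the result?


Input: "opnkba", rotate left by 4
First 4 characters: "opnk"
Remaining characters: "ba"
Concatenate remaining + first: "ba" + "opnk" = "baopnk"

baopnk


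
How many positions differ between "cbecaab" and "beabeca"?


Comparing "cbecaab" and "beabeca" position by position:
  Position 0: 'c' vs 'b' => DIFFER
  Position 1: 'b' vs 'e' => DIFFER
  Position 2: 'e' vs 'a' => DIFFER
  Position 3: 'c' vs 'b' => DIFFER
  Position 4: 'a' vs 'e' => DIFFER
  Position 5: 'a' vs 'c' => DIFFER
  Position 6: 'b' vs 'a' => DIFFER
Positions that differ: 7

7


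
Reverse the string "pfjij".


Input: pfjij
Reading characters right to left:
  Position 4: 'j'
  Position 3: 'i'
  Position 2: 'j'
  Position 1: 'f'
  Position 0: 'p'
Reversed: jijfp

jijfp


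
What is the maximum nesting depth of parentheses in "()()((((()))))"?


Input: "()()((((()))))"
Tracking depth:
  Position 0 '(': depth becomes 1
  Position 1 ')': depth becomes 0
  Position 2 '(': depth becomes 1
  Position 3 ')': depth becomes 0
  Position 4 '(': depth becomes 1
  Position 5 '(': depth becomes 2
  Position 6 '(': depth becomes 3
  Position 7 '(': depth becomes 4
  Position 8 '(': depth becomes 5
  Position 9 ')': depth becomes 4
  Position 10 ')': depth becomes 3
  Position 11 ')': depth becomes 2
  Position 12 ')': depth becomes 1
  Position 13 ')': depth becomes 0
Maximum depth reached: 5

5


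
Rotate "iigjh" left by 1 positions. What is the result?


Input: "iigjh", rotate left by 1
First 1 characters: "i"
Remaining characters: "igjh"
Concatenate remaining + first: "igjh" + "i" = "igjhi"

igjhi


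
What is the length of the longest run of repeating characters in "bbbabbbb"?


Input: "bbbabbbb"
Scanning for longest run:
  Position 1 ('b'): continues run of 'b', length=2
  Position 2 ('b'): continues run of 'b', length=3
  Position 3 ('a'): new char, reset run to 1
  Position 4 ('b'): new char, reset run to 1
  Position 5 ('b'): continues run of 'b', length=2
  Position 6 ('b'): continues run of 'b', length=3
  Position 7 ('b'): continues run of 'b', length=4
Longest run: 'b' with length 4

4


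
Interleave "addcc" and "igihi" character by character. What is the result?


Interleaving "addcc" and "igihi":
  Position 0: 'a' from first, 'i' from second => "ai"
  Position 1: 'd' from first, 'g' from second => "dg"
  Position 2: 'd' from first, 'i' from second => "di"
  Position 3: 'c' from first, 'h' from second => "ch"
  Position 4: 'c' from first, 'i' from second => "ci"
Result: aidgdichci

aidgdichci


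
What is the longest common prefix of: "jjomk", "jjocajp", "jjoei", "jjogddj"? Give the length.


Words: jjomk, jjocajp, jjoei, jjogddj
  Position 0: all 'j' => match
  Position 1: all 'j' => match
  Position 2: all 'o' => match
  Position 3: ('m', 'c', 'e', 'g') => mismatch, stop
LCP = "jjo" (length 3)

3


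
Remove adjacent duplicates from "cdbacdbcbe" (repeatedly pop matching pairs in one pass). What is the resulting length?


Input: cdbacdbcbe
Stack-based adjacent duplicate removal:
  Read 'c': push. Stack: c
  Read 'd': push. Stack: cd
  Read 'b': push. Stack: cdb
  Read 'a': push. Stack: cdba
  Read 'c': push. Stack: cdbac
  Read 'd': push. Stack: cdbacd
  Read 'b': push. Stack: cdbacdb
  Read 'c': push. Stack: cdbacdbc
  Read 'b': push. Stack: cdbacdbcb
  Read 'e': push. Stack: cdbacdbcbe
Final stack: "cdbacdbcbe" (length 10)

10


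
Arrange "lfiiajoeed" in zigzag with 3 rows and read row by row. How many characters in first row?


Zigzag "lfiiajoeed" into 3 rows:
Placing characters:
  'l' => row 0
  'f' => row 1
  'i' => row 2
  'i' => row 1
  'a' => row 0
  'j' => row 1
  'o' => row 2
  'e' => row 1
  'e' => row 0
  'd' => row 1
Rows:
  Row 0: "lae"
  Row 1: "fijed"
  Row 2: "io"
First row length: 3

3


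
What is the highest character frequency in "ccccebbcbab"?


Input: ccccebbcbab
Character counts:
  'a': 1
  'b': 4
  'c': 5
  'e': 1
Maximum frequency: 5

5


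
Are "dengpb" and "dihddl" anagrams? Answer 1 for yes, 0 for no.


Strings: "dengpb", "dihddl"
Sorted first:  bdegnp
Sorted second: dddhil
Differ at position 0: 'b' vs 'd' => not anagrams

0


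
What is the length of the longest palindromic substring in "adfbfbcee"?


Input: "adfbfbcee"
Checking substrings for palindromes:
  [2:5] "fbf" (len 3) => palindrome
  [3:6] "bfb" (len 3) => palindrome
  [7:9] "ee" (len 2) => palindrome
Longest palindromic substring: "fbf" with length 3

3


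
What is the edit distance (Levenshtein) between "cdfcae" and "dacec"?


Computing edit distance: "cdfcae" -> "dacec"
DP table:
           d    a    c    e    c
      0    1    2    3    4    5
  c   1    1    2    2    3    4
  d   2    1    2    3    3    4
  f   3    2    2    3    4    4
  c   4    3    3    2    3    4
  a   5    4    3    3    3    4
  e   6    5    4    4    3    4
Edit distance = dp[6][5] = 4

4


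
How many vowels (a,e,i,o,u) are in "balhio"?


Input: balhio
Checking each character:
  'b' at position 0: consonant
  'a' at position 1: vowel (running total: 1)
  'l' at position 2: consonant
  'h' at position 3: consonant
  'i' at position 4: vowel (running total: 2)
  'o' at position 5: vowel (running total: 3)
Total vowels: 3

3


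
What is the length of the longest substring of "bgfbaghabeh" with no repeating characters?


Input: "bgfbaghabeh"
Sliding window (track last position of each char):
  Position 0 ('b'): window [0,0] length 1 -- new best
  Position 1 ('g'): window [0,1] length 2 -- new best
  Position 2 ('f'): window [0,2] length 3 -- new best
  Position 3 ('b'): repeat (last at 0), move window start to 1
  Position 3 ('b'): window [1,3] length 3
  Position 4 ('a'): window [1,4] length 4 -- new best
  Position 5 ('g'): repeat (last at 1), move window start to 2
  Position 5 ('g'): window [2,5] length 4
  Position 6 ('h'): window [2,6] length 5 -- new best
  Position 7 ('a'): repeat (last at 4), move window start to 5
  Position 7 ('a'): window [5,7] length 3
  Position 8 ('b'): window [5,8] length 4
  Position 9 ('e'): window [5,9] length 5
  Position 10 ('h'): repeat (last at 6), move window start to 7
  Position 10 ('h'): window [7,10] length 4
Longest substring with no repeats: "fbagh" with length 5

5


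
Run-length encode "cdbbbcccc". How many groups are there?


Input: cdbbbcccc
Scanning for consecutive runs:
  Group 1: 'c' x 1 (positions 0-0)
  Group 2: 'd' x 1 (positions 1-1)
  Group 3: 'b' x 3 (positions 2-4)
  Group 4: 'c' x 4 (positions 5-8)
Total groups: 4

4


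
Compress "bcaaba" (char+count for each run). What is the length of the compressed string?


Input: bcaaba
Runs:
  'b' x 1 => "b1"
  'c' x 1 => "c1"
  'a' x 2 => "a2"
  'b' x 1 => "b1"
  'a' x 1 => "a1"
Compressed: "b1c1a2b1a1"
Compressed length: 10

10


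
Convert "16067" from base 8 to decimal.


Input: "16067" in base 8
Positional expansion:
  Digit '1' (value 1) x 8^4 = 4096
  Digit '6' (value 6) x 8^3 = 3072
  Digit '0' (value 0) x 8^2 = 0
  Digit '6' (value 6) x 8^1 = 48
  Digit '7' (value 7) x 8^0 = 7
Sum = 7223

7223
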